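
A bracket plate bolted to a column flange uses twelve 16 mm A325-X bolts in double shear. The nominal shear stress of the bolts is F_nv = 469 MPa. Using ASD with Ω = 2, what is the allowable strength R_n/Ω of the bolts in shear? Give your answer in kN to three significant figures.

1130 kN

A_b = π × 16² / 4 = 201.1 mm².
R_n = F_nv · A_b · n · n_s = 469 × 201.1 × 12 × 2 / 1000 = 2263 kN.
Allowable strength R_n/Ω = 2263 / 2 = 1130 kN.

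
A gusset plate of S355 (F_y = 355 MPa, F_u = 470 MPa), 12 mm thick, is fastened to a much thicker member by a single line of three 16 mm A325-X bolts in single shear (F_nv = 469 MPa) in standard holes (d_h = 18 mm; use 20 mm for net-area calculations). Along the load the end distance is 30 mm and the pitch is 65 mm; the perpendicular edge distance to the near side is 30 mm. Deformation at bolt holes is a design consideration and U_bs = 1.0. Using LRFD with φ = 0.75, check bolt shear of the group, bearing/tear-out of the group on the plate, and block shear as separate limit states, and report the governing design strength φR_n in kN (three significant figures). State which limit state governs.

212 kN (bolt shear governs)

Bolt shear: A_b = π·16²/4 = 201.1 mm²; R_n = 469 × 201.1 × 3 × 1 / 1000 = 282.9 kN → 0.75 × 282.9 = 212 kN.
Bearing: edge l_c = 21, r_n = 142.1 kN; interior l_c = 47, r_n = 216.6 kN; R_n = 142.1 + 2·216.6 = 575.3 kN → 431 kN.
Block shear: A_gv = 1920, A_nv = 1320, A_nt = 240 mm²; R_n = min(0.6F_uA_nv, 0.6F_yA_gv) + U_bs·F_u·A_nt = 485 kN → 364 kN.
Bolt shear governs: 212 kN.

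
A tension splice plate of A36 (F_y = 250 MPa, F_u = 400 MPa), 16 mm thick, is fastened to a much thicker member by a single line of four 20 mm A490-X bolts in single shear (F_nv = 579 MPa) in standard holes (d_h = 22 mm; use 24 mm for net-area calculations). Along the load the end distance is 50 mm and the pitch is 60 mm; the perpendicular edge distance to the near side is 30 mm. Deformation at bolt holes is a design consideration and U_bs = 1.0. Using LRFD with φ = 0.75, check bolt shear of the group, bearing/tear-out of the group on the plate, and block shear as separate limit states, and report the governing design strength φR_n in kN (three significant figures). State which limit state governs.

500 kN (block shear governs)

Bolt shear: A_b = π·20²/4 = 314.2 mm²; R_n = 579 × 314.2 × 4 × 1 / 1000 = 727.6 kN → 0.75 × 727.6 = 546 kN.
Bearing: edge l_c = 39, r_n = 299.5 kN; interior l_c = 38, r_n = 291.8 kN; R_n = 299.5 + 3·291.8 = 1175 kN → 881 kN.
Block shear: A_gv = 3680, A_nv = 2336, A_nt = 288 mm²; R_n = min(0.6F_uA_nv, 0.6F_yA_gv) + U_bs·F_u·A_nt = 667.2 kN → 500 kN.
Block shear governs: 500 kN.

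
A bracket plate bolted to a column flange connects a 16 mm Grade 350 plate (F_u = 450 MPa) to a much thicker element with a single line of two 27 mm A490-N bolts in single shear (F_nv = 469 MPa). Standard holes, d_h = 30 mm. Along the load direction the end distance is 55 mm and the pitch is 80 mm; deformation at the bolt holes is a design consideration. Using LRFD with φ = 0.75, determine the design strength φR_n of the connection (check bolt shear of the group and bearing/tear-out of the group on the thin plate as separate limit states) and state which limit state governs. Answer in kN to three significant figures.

403 kN (bolt shear governs)

Bolt shear: A_b = π·27²/4 = 572.6 mm²; R_n = 469 × 572.6 × 2 × 1 / 1000 = 537.1 kN → 0.75 × 537.1 = 403 kN.
Bearing (1.2 l_c t F_u ≤ 2.4 d t F_u): upper limit = 2.4·27·16·450 / 1000 = 466.6 kN.
  Edge l_c = 55 − 30/2 = 40 → r_n = 345.6 kN; interior l_c = 80 − 30 = 50 → r_n = 432 kN.
  R_n,bearing = 1·345.6 + 1·432 = 777.6 kN → 0.75 × 777.6 = 583 kN.
Bolt shear governs: 403 kN.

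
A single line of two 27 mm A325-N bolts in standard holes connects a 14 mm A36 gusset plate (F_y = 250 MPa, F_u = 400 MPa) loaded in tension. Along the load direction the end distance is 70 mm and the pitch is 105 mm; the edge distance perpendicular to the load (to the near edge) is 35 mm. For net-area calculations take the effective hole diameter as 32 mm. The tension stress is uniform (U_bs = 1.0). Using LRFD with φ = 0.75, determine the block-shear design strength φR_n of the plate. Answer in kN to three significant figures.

355 kN

Shear plane L_v = 70 + 1·105 = 175 mm; A_gv = 175 × 14 = 2450 mm².
A_nv = (175 − 1.5·32) × 14 = 1778 mm².
A_nt = (35 − 0.5·32) × 14 = 266 mm².
0.6 F_u A_nv = 426.7 kN; 0.6 F_y A_gv = 367.5 kN → shear yielding governs the shear term.
R_n = 367.5 + 1.0 × 400 × 266 / 1000 = 473.9 kN.
Design strength φR_n = 0.75 × 473.9 = 355 kN.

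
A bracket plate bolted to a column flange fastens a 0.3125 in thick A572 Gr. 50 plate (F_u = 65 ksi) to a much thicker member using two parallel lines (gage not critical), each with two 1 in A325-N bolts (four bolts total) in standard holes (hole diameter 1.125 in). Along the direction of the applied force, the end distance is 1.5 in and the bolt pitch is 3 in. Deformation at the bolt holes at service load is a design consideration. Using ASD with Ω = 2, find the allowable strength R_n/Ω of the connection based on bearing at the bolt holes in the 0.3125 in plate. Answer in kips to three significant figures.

Per bolt r_n = 1.2 l_c t F_u ≤ 2.4 d t F_u; upper limit = 2.4 × 1 × 0.3125 × 65 = 48.75 kips.
Edge bolt: l_c = 1.5 − 1.125/2 = 0.9375 in → 1.2 × 0.9375 × 0.3125 × 65 = 22.85 → r_n = 22.85 kips.
Interior bolts: l_c = 3 − 1.125 = 1.875 in → 1.2 × 1.875 × 0.3125 × 65 = 45.7 → r_n = 45.7 kips.
R_n = 2 × 22.85 + 2 × 45.7 = 137.1 kips.
Allowable strength R_n/Ω = 137.1 / 2 = 68.6 kips.

68.6 kips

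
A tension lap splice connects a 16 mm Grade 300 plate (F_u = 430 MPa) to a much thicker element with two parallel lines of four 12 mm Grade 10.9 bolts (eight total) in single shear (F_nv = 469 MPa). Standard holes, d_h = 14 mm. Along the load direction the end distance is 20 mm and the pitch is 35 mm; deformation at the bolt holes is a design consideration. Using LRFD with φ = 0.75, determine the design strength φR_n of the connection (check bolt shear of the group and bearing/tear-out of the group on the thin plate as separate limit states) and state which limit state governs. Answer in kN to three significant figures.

318 kN (bolt shear governs)

Bolt shear: A_b = π·12²/4 = 113.1 mm²; R_n = 469 × 113.1 × 8 × 1 / 1000 = 424.3 kN → 0.75 × 424.3 = 318 kN.
Bearing (1.2 l_c t F_u ≤ 2.4 d t F_u): upper limit = 2.4·12·16·430 / 1000 = 198.1 kN.
  Edge l_c = 20 − 14/2 = 13 → r_n = 107.3 kN; interior l_c = 35 − 14 = 21 → r_n = 173.4 kN.
  R_n,bearing = 2·107.3 + 6·173.4 = 1255 kN → 0.75 × 1255 = 941 kN.
Bolt shear governs: 318 kN.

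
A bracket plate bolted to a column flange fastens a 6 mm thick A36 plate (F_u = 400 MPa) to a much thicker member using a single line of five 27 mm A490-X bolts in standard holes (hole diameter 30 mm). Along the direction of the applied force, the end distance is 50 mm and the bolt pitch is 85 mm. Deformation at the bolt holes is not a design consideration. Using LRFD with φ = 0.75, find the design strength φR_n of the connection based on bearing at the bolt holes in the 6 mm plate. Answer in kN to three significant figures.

678 kN

Per bolt r_n = 1.5 l_c t F_u ≤ 3.0 d t F_u; upper limit = 3.0 × 27 × 6 × 400 / 1000 = 194.4 kN.
Edge bolt: l_c = 50 − 30/2 = 35 mm → 1.5 × 35 × 6 × 400 / 1000 = 126 → r_n = 126 kN.
Interior bolts: l_c = 85 − 30 = 55 mm → 1.5 × 55 × 6 × 400 / 1000 = 198 → r_n = 194.4 kN.
R_n = 1 × 126 + 4 × 194.4 = 903.6 kN.
Design strength φR_n = 0.75 × 903.6 = 678 kN.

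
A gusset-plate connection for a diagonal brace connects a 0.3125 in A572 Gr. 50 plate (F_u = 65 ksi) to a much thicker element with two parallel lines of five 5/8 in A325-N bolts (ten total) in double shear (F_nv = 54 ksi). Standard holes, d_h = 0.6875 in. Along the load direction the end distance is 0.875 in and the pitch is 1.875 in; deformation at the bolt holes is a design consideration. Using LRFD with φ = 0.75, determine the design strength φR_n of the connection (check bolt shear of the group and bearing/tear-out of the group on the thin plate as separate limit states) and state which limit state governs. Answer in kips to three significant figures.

193 kips (bearing governs)

Bolt shear: A_b = π·0.625²/4 = 0.3068 in²; R_n = 54 × 0.3068 × 10 × 2 = 331.3 kips → 0.75 × 331.3 = 249 kips.
Bearing (1.2 l_c t F_u ≤ 2.4 d t F_u): upper limit = 2.4·0.625·0.3125·65 = 30.47 kips.
  Edge l_c = 0.875 − 0.6875/2 = 0.5312 → r_n = 12.95 kips; interior l_c = 1.875 − 0.6875 = 1.188 → r_n = 28.95 kips.
  R_n,bearing = 2·12.95 + 8·28.95 = 257.5 kips → 0.75 × 257.5 = 193 kips.
Bearing governs: 193 kips.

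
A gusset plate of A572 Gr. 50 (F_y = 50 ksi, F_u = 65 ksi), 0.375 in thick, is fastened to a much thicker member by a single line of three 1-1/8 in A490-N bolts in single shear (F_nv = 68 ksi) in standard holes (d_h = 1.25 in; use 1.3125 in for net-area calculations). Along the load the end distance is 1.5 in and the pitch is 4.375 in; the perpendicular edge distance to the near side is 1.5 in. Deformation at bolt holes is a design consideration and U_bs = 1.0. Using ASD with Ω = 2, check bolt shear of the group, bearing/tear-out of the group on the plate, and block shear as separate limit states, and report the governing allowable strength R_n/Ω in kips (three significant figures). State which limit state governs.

Bolt shear: A_b = π·1.125²/4 = 0.994 in²; R_n = 68 × 0.994 × 3 × 1 = 202.8 kips → 202.8 / 2 = 101 kips.
Bearing: edge l_c = 0.875, r_n = 25.59 kips; interior l_c = 3.125, r_n = 65.81 kips; R_n = 25.59 + 2·65.81 = 157.2 kips → 78.6 kips.
Block shear: A_gv = 3.844, A_nv = 2.613, A_nt = 0.3164 in²; R_n = min(0.6F_uA_nv, 0.6F_yA_gv) + U_bs·F_u·A_nt = 122.5 kips → 61.2 kips.
Block shear governs: 61.2 kips.

61.2 kips (block shear governs)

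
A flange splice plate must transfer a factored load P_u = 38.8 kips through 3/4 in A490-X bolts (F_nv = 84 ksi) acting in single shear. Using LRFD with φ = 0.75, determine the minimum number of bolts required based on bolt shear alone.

2 bolts

A_b = π·0.75²/4 = 0.4418 in².
Per-bolt design strength φR_n = 0.75 × 84 × 0.4418 × 1 = 27.83 kips.
n ≥ 38.8 / 27.83 = 1.394 → use 2 bolts.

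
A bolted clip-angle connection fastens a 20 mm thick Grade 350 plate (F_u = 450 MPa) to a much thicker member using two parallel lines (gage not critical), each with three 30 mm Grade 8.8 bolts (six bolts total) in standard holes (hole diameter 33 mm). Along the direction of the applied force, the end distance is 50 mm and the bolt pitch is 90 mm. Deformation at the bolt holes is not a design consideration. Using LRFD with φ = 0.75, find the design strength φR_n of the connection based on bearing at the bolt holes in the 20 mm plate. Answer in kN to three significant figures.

Per bolt r_n = 1.5 l_c t F_u ≤ 3.0 d t F_u; upper limit = 3.0 × 30 × 20 × 450 / 1000 = 810 kN.
Edge bolt: l_c = 50 − 33/2 = 33.5 mm → 1.5 × 33.5 × 20 × 450 / 1000 = 452.2 → r_n = 452.2 kN.
Interior bolts: l_c = 90 − 33 = 57 mm → 1.5 × 57 × 20 × 450 / 1000 = 769.5 → r_n = 769.5 kN.
R_n = 2 × 452.2 + 4 × 769.5 = 3982 kN.
Design strength φR_n = 0.75 × 3982 = 2990 kN.

2990 kN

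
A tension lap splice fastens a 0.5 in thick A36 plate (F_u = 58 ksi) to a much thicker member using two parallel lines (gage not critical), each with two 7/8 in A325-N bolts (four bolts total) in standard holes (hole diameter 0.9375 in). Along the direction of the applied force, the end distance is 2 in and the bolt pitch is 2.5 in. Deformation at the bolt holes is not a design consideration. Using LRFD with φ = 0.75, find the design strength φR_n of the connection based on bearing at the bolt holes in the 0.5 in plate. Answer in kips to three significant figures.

Per bolt r_n = 1.5 l_c t F_u ≤ 3.0 d t F_u; upper limit = 3.0 × 0.875 × 0.5 × 58 = 76.12 kips.
Edge bolt: l_c = 2 − 0.9375/2 = 1.531 in → 1.5 × 1.531 × 0.5 × 58 = 66.61 → r_n = 66.61 kips.
Interior bolts: l_c = 2.5 − 0.9375 = 1.562 in → 1.5 × 1.562 × 0.5 × 58 = 67.97 → r_n = 67.97 kips.
R_n = 2 × 66.61 + 2 × 67.97 = 269.2 kips.
Design strength φR_n = 0.75 × 269.2 = 202 kips.

202 kips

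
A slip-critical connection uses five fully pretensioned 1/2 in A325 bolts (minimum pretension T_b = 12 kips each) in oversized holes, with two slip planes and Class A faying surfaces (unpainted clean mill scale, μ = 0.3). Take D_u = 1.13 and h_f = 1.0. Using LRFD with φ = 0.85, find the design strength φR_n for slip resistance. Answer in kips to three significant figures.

R_n = μ · D_u · h_f · T_b · n_s · n_b = 0.3 × 1.13 × 1.0 × 12 × 2 × 5 = 40.68 kips.
Design strength φR_n = 0.85 × 40.68 = 34.6 kips.

34.6 kips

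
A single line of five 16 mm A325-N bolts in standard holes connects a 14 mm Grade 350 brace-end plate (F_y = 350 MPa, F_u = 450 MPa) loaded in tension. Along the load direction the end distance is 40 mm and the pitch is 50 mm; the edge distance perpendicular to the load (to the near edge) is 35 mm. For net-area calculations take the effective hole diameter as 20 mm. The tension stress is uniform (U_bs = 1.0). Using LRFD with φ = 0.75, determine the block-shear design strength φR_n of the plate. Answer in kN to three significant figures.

Shear plane L_v = 40 + 4·50 = 240 mm; A_gv = 240 × 14 = 3360 mm².
A_nv = (240 − 4.5·20) × 14 = 2100 mm².
A_nt = (35 − 0.5·20) × 14 = 350 mm².
0.6 F_u A_nv = 567 kN; 0.6 F_y A_gv = 705.6 kN → shear rupture governs the shear term.
R_n = 567 + 1.0 × 450 × 350 / 1000 = 724.5 kN.
Design strength φR_n = 0.75 × 724.5 = 543 kN.

543 kN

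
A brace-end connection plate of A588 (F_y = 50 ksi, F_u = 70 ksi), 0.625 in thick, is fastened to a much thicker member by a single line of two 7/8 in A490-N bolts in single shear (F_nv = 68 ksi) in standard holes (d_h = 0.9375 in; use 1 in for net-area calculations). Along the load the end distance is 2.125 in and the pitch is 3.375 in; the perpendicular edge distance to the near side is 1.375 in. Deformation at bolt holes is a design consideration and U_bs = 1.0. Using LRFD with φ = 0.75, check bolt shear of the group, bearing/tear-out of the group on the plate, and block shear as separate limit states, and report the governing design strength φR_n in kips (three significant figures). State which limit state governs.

Bolt shear: A_b = π·0.875²/4 = 0.6013 in²; R_n = 68 × 0.6013 × 2 × 1 = 81.78 kips → 0.75 × 81.78 = 61.3 kips.
Bearing: edge l_c = 1.656, r_n = 86.95 kips; interior l_c = 2.438, r_n = 91.88 kips; R_n = 86.95 + 1·91.88 = 178.8 kips → 134 kips.
Block shear: A_gv = 3.438, A_nv = 2.5, A_nt = 0.5469 in²; R_n = min(0.6F_uA_nv, 0.6F_yA_gv) + U_bs·F_u·A_nt = 141.4 kips → 106 kips.
Bolt shear governs: 61.3 kips.

61.3 kips (bolt shear governs)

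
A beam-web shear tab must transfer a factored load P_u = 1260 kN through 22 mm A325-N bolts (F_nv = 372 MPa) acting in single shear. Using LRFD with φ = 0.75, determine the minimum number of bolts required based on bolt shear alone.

A_b = π·22²/4 = 380.1 mm².
Per-bolt design strength φR_n = 0.75 × 372 × 380.1 × 1 / 1000 = 106.1 kN.
n ≥ 1260 / 106.1 = 11.88 → use 12 bolts.

12 bolts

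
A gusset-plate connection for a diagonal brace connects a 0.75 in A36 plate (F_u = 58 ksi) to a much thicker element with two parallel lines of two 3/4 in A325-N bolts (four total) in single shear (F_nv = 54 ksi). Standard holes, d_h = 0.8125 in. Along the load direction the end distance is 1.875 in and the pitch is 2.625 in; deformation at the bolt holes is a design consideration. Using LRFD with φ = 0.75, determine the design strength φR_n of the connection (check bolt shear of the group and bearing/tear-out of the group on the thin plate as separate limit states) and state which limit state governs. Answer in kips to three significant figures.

Bolt shear: A_b = π·0.75²/4 = 0.4418 in²; R_n = 54 × 0.4418 × 4 × 1 = 95.43 kips → 0.75 × 95.43 = 71.6 kips.
Bearing (1.2 l_c t F_u ≤ 2.4 d t F_u): upper limit = 2.4·0.75·0.75·58 = 78.3 kips.
  Edge l_c = 1.875 − 0.8125/2 = 1.469 → r_n = 76.67 kips; interior l_c = 2.625 − 0.8125 = 1.812 → r_n = 78.3 kips.
  R_n,bearing = 2·76.67 + 2·78.3 = 309.9 kips → 0.75 × 309.9 = 232 kips.
Bolt shear governs: 71.6 kips.

71.6 kips (bolt shear governs)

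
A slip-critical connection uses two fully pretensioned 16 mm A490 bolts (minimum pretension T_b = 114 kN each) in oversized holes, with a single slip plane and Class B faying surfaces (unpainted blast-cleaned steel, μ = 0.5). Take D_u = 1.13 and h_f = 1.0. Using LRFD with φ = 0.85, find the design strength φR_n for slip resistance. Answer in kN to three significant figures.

R_n = μ · D_u · h_f · T_b · n_s · n_b = 0.5 × 1.13 × 1.0 × 114 × 1 × 2 = 128.8 kN.
Design strength φR_n = 0.85 × 128.8 = 109 kN.

109 kN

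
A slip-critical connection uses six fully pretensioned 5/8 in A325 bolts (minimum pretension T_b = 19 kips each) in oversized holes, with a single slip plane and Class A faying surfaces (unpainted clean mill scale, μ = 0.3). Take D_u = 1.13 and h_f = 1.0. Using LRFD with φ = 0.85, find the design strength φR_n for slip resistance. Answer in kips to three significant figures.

R_n = μ · D_u · h_f · T_b · n_s · n_b = 0.3 × 1.13 × 1.0 × 19 × 1 × 6 = 38.65 kips.
Design strength φR_n = 0.85 × 38.65 = 32.8 kips.

32.8 kips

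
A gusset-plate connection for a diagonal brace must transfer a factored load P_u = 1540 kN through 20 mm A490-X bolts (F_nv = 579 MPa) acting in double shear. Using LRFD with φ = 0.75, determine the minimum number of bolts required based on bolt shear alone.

6 bolts

A_b = π·20²/4 = 314.2 mm².
Per-bolt design strength φR_n = 0.75 × 579 × 314.2 × 2 / 1000 = 272.8 kN.
n ≥ 1540 / 272.8 = 5.644 → use 6 bolts.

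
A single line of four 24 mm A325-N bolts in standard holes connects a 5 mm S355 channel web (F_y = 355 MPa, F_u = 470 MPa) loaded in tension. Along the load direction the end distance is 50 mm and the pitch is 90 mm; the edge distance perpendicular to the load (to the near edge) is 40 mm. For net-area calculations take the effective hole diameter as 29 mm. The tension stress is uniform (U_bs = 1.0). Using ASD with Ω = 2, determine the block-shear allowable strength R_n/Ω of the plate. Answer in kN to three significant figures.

184 kN

Shear plane L_v = 50 + 3·90 = 320 mm; A_gv = 320 × 5 = 1600 mm².
A_nv = (320 − 3.5·29) × 5 = 1092 mm².
A_nt = (40 − 0.5·29) × 5 = 127.5 mm².
0.6 F_u A_nv = 308.1 kN; 0.6 F_y A_gv = 340.8 kN → shear rupture governs the shear term.
R_n = 308.1 + 1.0 × 470 × 127.5 / 1000 = 368 kN.
Allowable strength R_n/Ω = 368 / 2 = 184 kN.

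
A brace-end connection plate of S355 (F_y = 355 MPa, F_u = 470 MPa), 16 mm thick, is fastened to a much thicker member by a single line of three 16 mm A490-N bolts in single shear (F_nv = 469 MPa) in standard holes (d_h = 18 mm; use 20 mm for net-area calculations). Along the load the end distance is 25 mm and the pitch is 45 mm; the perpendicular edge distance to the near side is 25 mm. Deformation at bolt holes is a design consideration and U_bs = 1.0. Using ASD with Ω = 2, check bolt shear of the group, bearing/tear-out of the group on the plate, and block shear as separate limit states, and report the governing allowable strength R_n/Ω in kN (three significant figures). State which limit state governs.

141 kN (bolt shear governs)

Bolt shear: A_b = π·16²/4 = 201.1 mm²; R_n = 469 × 201.1 × 3 × 1 / 1000 = 282.9 kN → 282.9 / 2 = 141 kN.
Bearing: edge l_c = 16, r_n = 144.4 kN; interior l_c = 27, r_n = 243.6 kN; R_n = 144.4 + 2·243.6 = 631.7 kN → 316 kN.
Block shear: A_gv = 1840, A_nv = 1040, A_nt = 240 mm²; R_n = min(0.6F_uA_nv, 0.6F_yA_gv) + U_bs·F_u·A_nt = 406.1 kN → 203 kN.
Bolt shear governs: 141 kN.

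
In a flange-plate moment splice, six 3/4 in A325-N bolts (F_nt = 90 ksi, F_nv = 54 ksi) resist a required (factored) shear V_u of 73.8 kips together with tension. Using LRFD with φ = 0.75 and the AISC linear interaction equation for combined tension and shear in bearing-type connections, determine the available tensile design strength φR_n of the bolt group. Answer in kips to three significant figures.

A_b = π·0.75²/4 = 0.4418 in²; f_rv = 73.8 / (6 × 0.4418) = 27.84 ksi.
F'_nt = 1.3 F_nt − (F_nt / φF_nv) f_rv = 1.3·90 − (90/(0.75·54))·27.84 = 55.13 ksi, capped at F_nt → F'_nt = 55.13 ksi.
R_n = F'_nt · A_b · n = 55.13 × 0.4418 × 6 = 146.1 kips.
Design strength φR_n = 0.75 × 146.1 = 110 kips.

110 kips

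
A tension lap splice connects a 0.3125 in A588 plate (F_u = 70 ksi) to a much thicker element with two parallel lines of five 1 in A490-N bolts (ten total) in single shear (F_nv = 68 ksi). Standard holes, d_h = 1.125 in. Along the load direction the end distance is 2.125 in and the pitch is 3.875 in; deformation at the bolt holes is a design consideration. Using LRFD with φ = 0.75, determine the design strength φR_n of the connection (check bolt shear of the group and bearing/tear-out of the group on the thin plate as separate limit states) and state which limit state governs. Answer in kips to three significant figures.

377 kips (bearing governs)

Bolt shear: A_b = π·1²/4 = 0.7854 in²; R_n = 68 × 0.7854 × 10 × 1 = 534.1 kips → 0.75 × 534.1 = 401 kips.
Bearing (1.2 l_c t F_u ≤ 2.4 d t F_u): upper limit = 2.4·1·0.3125·70 = 52.5 kips.
  Edge l_c = 2.125 − 1.125/2 = 1.562 → r_n = 41.02 kips; interior l_c = 3.875 − 1.125 = 2.75 → r_n = 52.5 kips.
  R_n,bearing = 2·41.02 + 8·52.5 = 502 kips → 0.75 × 502 = 377 kips.
Bearing governs: 377 kips.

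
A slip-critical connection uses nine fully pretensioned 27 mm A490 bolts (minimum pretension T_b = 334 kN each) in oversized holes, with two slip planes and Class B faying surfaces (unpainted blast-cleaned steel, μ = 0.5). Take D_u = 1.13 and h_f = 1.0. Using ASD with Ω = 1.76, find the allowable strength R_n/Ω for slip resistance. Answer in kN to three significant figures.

1930 kN

R_n = μ · D_u · h_f · T_b · n_s · n_b = 0.5 × 1.13 × 1.0 × 334 × 2 × 9 = 3397 kN.
Allowable strength R_n/Ω = 3397 / 1.76 = 1930 kN.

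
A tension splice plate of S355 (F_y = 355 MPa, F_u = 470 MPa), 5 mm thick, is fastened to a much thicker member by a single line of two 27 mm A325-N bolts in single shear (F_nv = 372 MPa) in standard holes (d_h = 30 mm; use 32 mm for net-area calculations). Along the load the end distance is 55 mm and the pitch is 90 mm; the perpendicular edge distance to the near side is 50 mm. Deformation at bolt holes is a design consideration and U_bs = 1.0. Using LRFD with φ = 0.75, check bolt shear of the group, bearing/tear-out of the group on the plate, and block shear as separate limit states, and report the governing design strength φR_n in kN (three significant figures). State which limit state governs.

Bolt shear: A_b = π·27²/4 = 572.6 mm²; R_n = 372 × 572.6 × 2 × 1 / 1000 = 426 kN → 0.75 × 426 = 319 kN.
Bearing: edge l_c = 40, r_n = 112.8 kN; interior l_c = 60, r_n = 152.3 kN; R_n = 112.8 + 1·152.3 = 265.1 kN → 199 kN.
Block shear: A_gv = 725, A_nv = 485, A_nt = 170 mm²; R_n = min(0.6F_uA_nv, 0.6F_yA_gv) + U_bs·F_u·A_nt = 216.7 kN → 163 kN.
Block shear governs: 163 kN.

163 kN (block shear governs)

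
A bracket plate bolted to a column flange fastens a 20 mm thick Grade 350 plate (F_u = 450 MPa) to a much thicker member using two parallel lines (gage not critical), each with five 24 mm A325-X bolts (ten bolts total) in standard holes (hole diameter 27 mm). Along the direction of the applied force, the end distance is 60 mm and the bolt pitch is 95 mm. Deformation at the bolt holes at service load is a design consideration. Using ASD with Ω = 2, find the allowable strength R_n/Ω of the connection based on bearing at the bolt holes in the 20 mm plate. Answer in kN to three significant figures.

Per bolt r_n = 1.2 l_c t F_u ≤ 2.4 d t F_u; upper limit = 2.4 × 24 × 20 × 450 / 1000 = 518.4 kN.
Edge bolt: l_c = 60 − 27/2 = 46.5 mm → 1.2 × 46.5 × 20 × 450 / 1000 = 502.2 → r_n = 502.2 kN.
Interior bolts: l_c = 95 − 27 = 68 mm → 1.2 × 68 × 20 × 450 / 1000 = 734.4 → r_n = 518.4 kN.
R_n = 2 × 502.2 + 8 × 518.4 = 5152 kN.
Allowable strength R_n/Ω = 5152 / 2 = 2580 kN.

2580 kN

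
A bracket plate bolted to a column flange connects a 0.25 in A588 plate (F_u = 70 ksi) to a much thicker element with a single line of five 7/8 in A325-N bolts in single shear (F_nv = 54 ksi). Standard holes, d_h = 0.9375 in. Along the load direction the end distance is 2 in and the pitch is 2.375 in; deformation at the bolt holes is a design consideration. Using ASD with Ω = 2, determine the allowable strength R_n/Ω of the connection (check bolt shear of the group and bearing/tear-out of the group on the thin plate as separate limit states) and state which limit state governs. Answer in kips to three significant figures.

76.5 kips (bearing governs)

Bolt shear: A_b = π·0.875²/4 = 0.6013 in²; R_n = 54 × 0.6013 × 5 × 1 = 162.4 kips → 162.4 / 2 = 81.2 kips.
Bearing (1.2 l_c t F_u ≤ 2.4 d t F_u): upper limit = 2.4·0.875·0.25·70 = 36.75 kips.
  Edge l_c = 2 − 0.9375/2 = 1.531 → r_n = 32.16 kips; interior l_c = 2.375 − 0.9375 = 1.438 → r_n = 30.19 kips.
  R_n,bearing = 1·32.16 + 4·30.19 = 152.9 kips → 152.9 / 2 = 76.5 kips.
Bearing governs: 76.5 kips.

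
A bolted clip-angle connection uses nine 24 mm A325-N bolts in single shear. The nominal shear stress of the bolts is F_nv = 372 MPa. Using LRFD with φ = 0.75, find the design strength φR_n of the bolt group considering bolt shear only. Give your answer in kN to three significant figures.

1140 kN

A_b = π × 24² / 4 = 452.4 mm².
R_n = F_nv · A_b · n · n_s = 372 × 452.4 × 9 × 1 / 1000 = 1515 kN.
Design strength φR_n = 0.75 × 1515 = 1140 kN.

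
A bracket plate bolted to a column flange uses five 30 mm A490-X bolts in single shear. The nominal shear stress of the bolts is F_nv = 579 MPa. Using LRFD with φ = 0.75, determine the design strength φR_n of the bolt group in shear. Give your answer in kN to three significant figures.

A_b = π × 30² / 4 = 706.9 mm².
R_n = F_nv · A_b · n · n_s = 579 × 706.9 × 5 × 1 / 1000 = 2046 kN.
Design strength φR_n = 0.75 × 2046 = 1530 kN.

1530 kN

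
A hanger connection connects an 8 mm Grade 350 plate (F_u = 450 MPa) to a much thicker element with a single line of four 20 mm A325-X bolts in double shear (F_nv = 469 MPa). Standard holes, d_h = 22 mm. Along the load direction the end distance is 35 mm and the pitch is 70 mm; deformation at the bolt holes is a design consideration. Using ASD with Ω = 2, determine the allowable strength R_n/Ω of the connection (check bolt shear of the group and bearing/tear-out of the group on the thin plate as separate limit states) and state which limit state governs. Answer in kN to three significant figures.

Bolt shear: A_b = π·20²/4 = 314.2 mm²; R_n = 469 × 314.2 × 4 × 2 / 1000 = 1179 kN → 1179 / 2 = 589 kN.
Bearing (1.2 l_c t F_u ≤ 2.4 d t F_u): upper limit = 2.4·20·8·450 / 1000 = 172.8 kN.
  Edge l_c = 35 − 22/2 = 24 → r_n = 103.7 kN; interior l_c = 70 − 22 = 48 → r_n = 172.8 kN.
  R_n,bearing = 1·103.7 + 3·172.8 = 622.1 kN → 622.1 / 2 = 311 kN.
Bearing governs: 311 kN.

311 kN (bearing governs)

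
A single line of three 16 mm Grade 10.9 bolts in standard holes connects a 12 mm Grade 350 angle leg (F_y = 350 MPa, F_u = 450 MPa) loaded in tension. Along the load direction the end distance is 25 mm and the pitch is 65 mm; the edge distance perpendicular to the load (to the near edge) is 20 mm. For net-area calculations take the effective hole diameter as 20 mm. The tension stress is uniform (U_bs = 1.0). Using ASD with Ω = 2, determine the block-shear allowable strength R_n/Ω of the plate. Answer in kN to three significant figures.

197 kN

Shear plane L_v = 25 + 2·65 = 155 mm; A_gv = 155 × 12 = 1860 mm².
A_nv = (155 − 2.5·20) × 12 = 1260 mm².
A_nt = (20 − 0.5·20) × 12 = 120 mm².
0.6 F_u A_nv = 340.2 kN; 0.6 F_y A_gv = 390.6 kN → shear rupture governs the shear term.
R_n = 340.2 + 1.0 × 450 × 120 / 1000 = 394.2 kN.
Allowable strength R_n/Ω = 394.2 / 2 = 197 kN.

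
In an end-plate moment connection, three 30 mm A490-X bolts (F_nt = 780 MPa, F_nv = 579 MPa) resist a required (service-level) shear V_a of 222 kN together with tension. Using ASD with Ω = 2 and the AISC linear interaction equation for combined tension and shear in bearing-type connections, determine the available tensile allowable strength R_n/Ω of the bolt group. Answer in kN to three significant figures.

A_b = π·30²/4 = 706.9 mm²; f_rv = 222 × 1000 / (3 × 706.9) = 104.7 MPa.
F'_nt = 1.3 F_nt − (Ω F_nt / F_nv) f_rv = 1.3·780 − (2·780/579)·104.7 = 731.9 MPa, capped at F_nt → F'_nt = 731.9 MPa.
R_n = F'_nt · A_b · n = 731.9 × 706.9 × 3 / 1000 = 1552 kN.
Allowable strength R_n/Ω = 1552 / 2 = 776 kN.

776 kN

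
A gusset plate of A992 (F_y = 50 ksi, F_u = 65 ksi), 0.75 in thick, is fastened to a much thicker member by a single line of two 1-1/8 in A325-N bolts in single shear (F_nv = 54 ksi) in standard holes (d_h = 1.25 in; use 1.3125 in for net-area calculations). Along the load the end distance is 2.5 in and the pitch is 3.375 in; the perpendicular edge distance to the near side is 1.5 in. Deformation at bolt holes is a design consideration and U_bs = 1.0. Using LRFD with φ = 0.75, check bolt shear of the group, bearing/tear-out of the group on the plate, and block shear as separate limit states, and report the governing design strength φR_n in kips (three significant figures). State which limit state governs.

80.5 kips (bolt shear governs)

Bolt shear: A_b = π·1.125²/4 = 0.994 in²; R_n = 54 × 0.994 × 2 × 1 = 107.4 kips → 0.75 × 107.4 = 80.5 kips.
Bearing: edge l_c = 1.875, r_n = 109.7 kips; interior l_c = 2.125, r_n = 124.3 kips; R_n = 109.7 + 1·124.3 = 234 kips → 176 kips.
Block shear: A_gv = 4.406, A_nv = 2.93, A_nt = 0.6328 in²; R_n = min(0.6F_uA_nv, 0.6F_yA_gv) + U_bs·F_u·A_nt = 155.4 kips → 117 kips.
Bolt shear governs: 80.5 kips.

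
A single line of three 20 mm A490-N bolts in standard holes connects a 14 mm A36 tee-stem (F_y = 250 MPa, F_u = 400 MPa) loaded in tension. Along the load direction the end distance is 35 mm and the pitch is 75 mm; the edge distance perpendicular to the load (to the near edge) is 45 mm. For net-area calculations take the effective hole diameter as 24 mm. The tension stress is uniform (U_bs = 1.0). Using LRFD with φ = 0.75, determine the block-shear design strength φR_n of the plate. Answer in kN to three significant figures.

Shear plane L_v = 35 + 2·75 = 185 mm; A_gv = 185 × 14 = 2590 mm².
A_nv = (185 − 2.5·24) × 14 = 1750 mm².
A_nt = (45 − 0.5·24) × 14 = 462 mm².
0.6 F_u A_nv = 420 kN; 0.6 F_y A_gv = 388.5 kN → shear yielding governs the shear term.
R_n = 388.5 + 1.0 × 400 × 462 / 1000 = 573.3 kN.
Design strength φR_n = 0.75 × 573.3 = 430 kN.

430 kN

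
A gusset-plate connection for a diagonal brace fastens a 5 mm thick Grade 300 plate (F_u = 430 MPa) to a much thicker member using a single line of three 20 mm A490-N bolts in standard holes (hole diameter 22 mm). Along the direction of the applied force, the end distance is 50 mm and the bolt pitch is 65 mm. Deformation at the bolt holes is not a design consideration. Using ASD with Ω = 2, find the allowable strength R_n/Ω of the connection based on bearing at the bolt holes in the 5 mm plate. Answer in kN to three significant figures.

192 kN

Per bolt r_n = 1.5 l_c t F_u ≤ 3.0 d t F_u; upper limit = 3.0 × 20 × 5 × 430 / 1000 = 129 kN.
Edge bolt: l_c = 50 − 22/2 = 39 mm → 1.5 × 39 × 5 × 430 / 1000 = 125.8 → r_n = 125.8 kN.
Interior bolts: l_c = 65 − 22 = 43 mm → 1.5 × 43 × 5 × 430 / 1000 = 138.7 → r_n = 129 kN.
R_n = 1 × 125.8 + 2 × 129 = 383.8 kN.
Allowable strength R_n/Ω = 383.8 / 2 = 192 kN.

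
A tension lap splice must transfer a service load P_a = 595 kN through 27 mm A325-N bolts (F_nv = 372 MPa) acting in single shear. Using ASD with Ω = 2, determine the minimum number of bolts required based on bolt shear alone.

6 bolts

A_b = π·27²/4 = 572.6 mm².
Per-bolt allowable strength R_n/Ω = 372 × 572.6 × 1 / 1000 / 2 = 106.5 kN.
n ≥ 595 / 106.5 = 5.587 → use 6 bolts.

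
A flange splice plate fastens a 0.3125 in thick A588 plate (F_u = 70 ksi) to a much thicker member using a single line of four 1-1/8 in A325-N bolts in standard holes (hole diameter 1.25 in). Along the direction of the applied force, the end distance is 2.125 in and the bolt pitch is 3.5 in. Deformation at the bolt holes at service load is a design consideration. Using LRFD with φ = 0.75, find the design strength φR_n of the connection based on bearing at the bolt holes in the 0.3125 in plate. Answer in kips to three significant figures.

Per bolt r_n = 1.2 l_c t F_u ≤ 2.4 d t F_u; upper limit = 2.4 × 1.125 × 0.3125 × 70 = 59.06 kips.
Edge bolt: l_c = 2.125 − 1.25/2 = 1.5 in → 1.2 × 1.5 × 0.3125 × 70 = 39.38 → r_n = 39.38 kips.
Interior bolts: l_c = 3.5 − 1.25 = 2.25 in → 1.2 × 2.25 × 0.3125 × 70 = 59.06 → r_n = 59.06 kips.
R_n = 1 × 39.38 + 3 × 59.06 = 216.6 kips.
Design strength φR_n = 0.75 × 216.6 = 162 kips.

162 kips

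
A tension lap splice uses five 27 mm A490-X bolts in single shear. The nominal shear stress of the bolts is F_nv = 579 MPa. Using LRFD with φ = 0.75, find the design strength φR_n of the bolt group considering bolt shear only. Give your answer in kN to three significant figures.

A_b = π × 27² / 4 = 572.6 mm².
R_n = F_nv · A_b · n · n_s = 579 × 572.6 × 5 × 1 / 1000 = 1658 kN.
Design strength φR_n = 0.75 × 1658 = 1240 kN.

1240 kN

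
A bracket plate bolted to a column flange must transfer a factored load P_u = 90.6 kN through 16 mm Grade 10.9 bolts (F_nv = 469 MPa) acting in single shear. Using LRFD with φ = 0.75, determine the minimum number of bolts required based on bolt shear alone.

A_b = π·16²/4 = 201.1 mm².
Per-bolt design strength φR_n = 0.75 × 469 × 201.1 × 1 / 1000 = 70.72 kN.
n ≥ 90.6 / 70.72 = 1.281 → use 2 bolts.

2 bolts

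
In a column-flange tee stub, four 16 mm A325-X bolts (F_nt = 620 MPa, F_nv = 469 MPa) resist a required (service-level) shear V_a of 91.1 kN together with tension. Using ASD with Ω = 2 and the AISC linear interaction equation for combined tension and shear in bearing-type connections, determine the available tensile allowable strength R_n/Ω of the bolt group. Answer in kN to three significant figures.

A_b = π·16²/4 = 201.1 mm²; f_rv = 91.1 × 1000 / (4 × 201.1) = 113.3 MPa.
F'_nt = 1.3 F_nt − (Ω F_nt / F_nv) f_rv = 1.3·620 − (2·620/469)·113.3 = 506.5 MPa, capped at F_nt → F'_nt = 506.5 MPa.
R_n = F'_nt · A_b · n = 506.5 × 201.1 × 4 / 1000 = 407.4 kN.
Allowable strength R_n/Ω = 407.4 / 2 = 204 kN.

204 kN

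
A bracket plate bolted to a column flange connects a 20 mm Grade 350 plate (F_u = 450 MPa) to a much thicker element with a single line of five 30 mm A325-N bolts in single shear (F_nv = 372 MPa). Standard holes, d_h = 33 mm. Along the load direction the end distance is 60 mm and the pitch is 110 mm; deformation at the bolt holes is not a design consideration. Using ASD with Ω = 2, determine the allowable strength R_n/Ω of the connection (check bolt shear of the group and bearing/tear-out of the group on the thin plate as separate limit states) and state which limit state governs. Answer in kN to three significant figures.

Bolt shear: A_b = π·30²/4 = 706.9 mm²; R_n = 372 × 706.9 × 5 × 1 / 1000 = 1315 kN → 1315 / 2 = 657 kN.
Bearing (1.5 l_c t F_u ≤ 3.0 d t F_u): upper limit = 3.0·30·20·450 / 1000 = 810 kN.
  Edge l_c = 60 − 33/2 = 43.5 → r_n = 587.2 kN; interior l_c = 110 − 33 = 77 → r_n = 810 kN.
  R_n,bearing = 1·587.2 + 4·810 = 3827 kN → 3827 / 2 = 1910 kN.
Bolt shear governs: 657 kN.

657 kN (bolt shear governs)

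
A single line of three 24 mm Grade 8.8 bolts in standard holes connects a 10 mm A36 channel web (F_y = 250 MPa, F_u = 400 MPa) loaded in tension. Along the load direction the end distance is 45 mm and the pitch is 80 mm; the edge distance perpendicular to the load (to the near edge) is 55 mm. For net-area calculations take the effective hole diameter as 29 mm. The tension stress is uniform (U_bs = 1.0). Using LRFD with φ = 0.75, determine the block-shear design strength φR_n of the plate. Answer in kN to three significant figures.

352 kN

Shear plane L_v = 45 + 2·80 = 205 mm; A_gv = 205 × 10 = 2050 mm².
A_nv = (205 − 2.5·29) × 10 = 1325 mm².
A_nt = (55 − 0.5·29) × 10 = 405 mm².
0.6 F_u A_nv = 318 kN; 0.6 F_y A_gv = 307.5 kN → shear yielding governs the shear term.
R_n = 307.5 + 1.0 × 400 × 405 / 1000 = 469.5 kN.
Design strength φR_n = 0.75 × 469.5 = 352 kN.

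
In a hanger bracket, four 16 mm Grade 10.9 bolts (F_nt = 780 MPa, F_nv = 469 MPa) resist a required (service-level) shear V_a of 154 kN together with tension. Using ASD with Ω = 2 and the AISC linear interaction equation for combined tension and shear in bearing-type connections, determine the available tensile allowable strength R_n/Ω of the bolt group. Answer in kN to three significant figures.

A_b = π·16²/4 = 201.1 mm²; f_rv = 154 × 1000 / (4 × 201.1) = 191.5 MPa.
F'_nt = 1.3 F_nt − (Ω F_nt / F_nv) f_rv = 1.3·780 − (2·780/469)·191.5 = 377.1 MPa, capped at F_nt → F'_nt = 377.1 MPa.
R_n = F'_nt · A_b · n = 377.1 × 201.1 × 4 / 1000 = 303.3 kN.
Allowable strength R_n/Ω = 303.3 / 2 = 152 kN.

152 kN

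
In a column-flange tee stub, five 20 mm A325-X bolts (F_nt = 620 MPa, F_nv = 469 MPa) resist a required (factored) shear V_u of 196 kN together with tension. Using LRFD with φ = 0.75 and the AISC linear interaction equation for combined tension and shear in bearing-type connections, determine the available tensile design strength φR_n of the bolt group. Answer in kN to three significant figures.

690 kN

A_b = π·20²/4 = 314.2 mm²; f_rv = 196 × 1000 / (5 × 314.2) = 124.8 MPa.
F'_nt = 1.3 F_nt − (F_nt / φF_nv) f_rv = 1.3·620 − (620/(0.75·469))·124.8 = 586.1 MPa, capped at F_nt → F'_nt = 586.1 MPa.
R_n = F'_nt · A_b · n = 586.1 × 314.2 × 5 / 1000 = 920.6 kN.
Design strength φR_n = 0.75 × 920.6 = 690 kN.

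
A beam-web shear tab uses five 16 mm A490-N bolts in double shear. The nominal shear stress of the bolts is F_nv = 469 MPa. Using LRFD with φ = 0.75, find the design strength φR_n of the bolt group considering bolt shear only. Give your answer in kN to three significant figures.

707 kN

A_b = π × 16² / 4 = 201.1 mm².
R_n = F_nv · A_b · n · n_s = 469 × 201.1 × 5 × 2 / 1000 = 943 kN.
Design strength φR_n = 0.75 × 943 = 707 kN.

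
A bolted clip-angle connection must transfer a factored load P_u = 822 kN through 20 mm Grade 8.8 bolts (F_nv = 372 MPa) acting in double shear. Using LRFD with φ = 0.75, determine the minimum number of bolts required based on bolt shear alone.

5 bolts

A_b = π·20²/4 = 314.2 mm².
Per-bolt design strength φR_n = 0.75 × 372 × 314.2 × 2 / 1000 = 175.3 kN.
n ≥ 822 / 175.3 = 4.689 → use 5 bolts.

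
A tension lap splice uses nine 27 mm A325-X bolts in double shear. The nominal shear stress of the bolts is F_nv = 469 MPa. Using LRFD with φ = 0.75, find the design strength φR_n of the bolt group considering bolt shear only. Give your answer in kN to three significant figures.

A_b = π × 27² / 4 = 572.6 mm².
R_n = F_nv · A_b · n · n_s = 469 × 572.6 × 9 × 2 / 1000 = 4834 kN.
Design strength φR_n = 0.75 × 4834 = 3630 kN.

3630 kN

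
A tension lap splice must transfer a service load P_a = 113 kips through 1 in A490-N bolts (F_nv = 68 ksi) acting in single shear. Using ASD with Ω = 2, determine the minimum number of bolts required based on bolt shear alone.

5 bolts

A_b = π·1²/4 = 0.7854 in².
Per-bolt allowable strength R_n/Ω = 68 × 0.7854 × 1 / 2 = 26.7 kips.
n ≥ 113 / 26.7 = 4.232 → use 5 bolts.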